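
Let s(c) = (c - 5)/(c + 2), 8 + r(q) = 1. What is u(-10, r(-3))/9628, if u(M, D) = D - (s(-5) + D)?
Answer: -5/14442 ≈ -0.00034621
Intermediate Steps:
r(q) = -7 (r(q) = -8 + 1 = -7)
s(c) = (-5 + c)/(2 + c)
u(M, D) = -10/3 (u(M, D) = D - ((-5 - 5)/(2 - 5) + D) = D - (-10/(-3) + D) = D - (-1/3*(-10) + D) = D - (10/3 + D) = D + (-10/3 - D) = -10/3)
u(-10, r(-3))/9628 = -10/3/9628 = -10/3*1/9628 = -5/14442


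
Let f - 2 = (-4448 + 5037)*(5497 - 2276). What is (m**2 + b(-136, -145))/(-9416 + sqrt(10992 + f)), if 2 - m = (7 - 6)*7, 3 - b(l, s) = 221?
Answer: 1817288/86752893 + 193*sqrt(1908163)/86752893 ≈ 0.024021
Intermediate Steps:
b(l, s) = -218 (b(l, s) = 3 - 1*221 = 3 - 221 = -218)
f = 1897171 (f = 2 + (-4448 + 5037)*(5497 - 2276) = 2 + 589*3221 = 2 + 1897169 = 1897171)
m = -5 (m = 2 - (7 - 6)*7 = 2 - 7 = -5)
(m**2 + b(-136, -145))/(-9416 + sqrt(10992 + f)) = ((-5)**2 - 218)/(-9416 + sqrt(10992 + 1897171)) = (25 - 218)/(-9416 + sqrt(1908163)) = -193/(-9416 + sqrt(1908163))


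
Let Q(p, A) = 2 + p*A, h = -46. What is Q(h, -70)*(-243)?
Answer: -782946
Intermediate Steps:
Q(p, A) = 2 + A*p
Q(h, -70)*(-243) = (2 - 70*(-46))*(-243) = (2 + 3220)*(-243) = 3222*(-243) = -782946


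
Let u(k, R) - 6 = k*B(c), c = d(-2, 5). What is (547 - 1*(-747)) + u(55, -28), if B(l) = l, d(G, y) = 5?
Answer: 1575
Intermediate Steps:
c = 5
u(k, R) = 6 + 5*k (u(k, R) = 6 + k*5 = 6 + 5*k)
(547 - 1*(-747)) + u(55, -28) = (547 - 1*(-747)) + (6 + 5*55) = (547 + 747) + (6 + 275) = 1294 + 281 = 1575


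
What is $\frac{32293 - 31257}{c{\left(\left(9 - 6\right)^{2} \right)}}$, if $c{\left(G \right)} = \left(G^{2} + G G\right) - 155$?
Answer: $148$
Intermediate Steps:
$c{\left(G \right)} = -155 + 2 G^{2}$ ($c{\left(G \right)} = \left(G^{2} + G^{2}\right) - 155 = 2 G^{2} - 155 = -155 + 2 G^{2}$)
$\frac{32293 - 31257}{c{\left(\left(9 - 6\right)^{2} \right)}} = \frac{32293 - 31257}{-155 + 2 \left(\left(9 - 6\right)^{2}\right)^{2}} = \frac{1036}{-155 + 2 \left(3^{2}\right)^{2}} = \frac{1036}{-155 + 2 \cdot 9^{2}} = \frac{1036}{-155 + 2 \cdot 81} = \frac{1036}{-155 + 162} = \frac{1036}{7} = 1036 \cdot \frac{1}{7} = 148$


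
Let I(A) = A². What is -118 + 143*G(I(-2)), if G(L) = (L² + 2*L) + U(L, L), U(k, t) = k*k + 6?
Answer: 6460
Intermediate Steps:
U(k, t) = 6 + k² (U(k, t) = k² + 6 = 6 + k²)
G(L) = 6 + 2*L + 2*L² (G(L) = (L² + 2*L) + (6 + L²) = 6 + 2*L + 2*L²)
-118 + 143*G(I(-2)) = -118 + 143*(6 + 2*(-2)² + 2*((-2)²)²) = -118 + 143*(6 + 2*4 + 2*4²) = -118 + 143*(6 + 8 + 2*16) = -118 + 143*(6 + 8 + 32) = -118 + 143*46 = -118 + 6578 = 6460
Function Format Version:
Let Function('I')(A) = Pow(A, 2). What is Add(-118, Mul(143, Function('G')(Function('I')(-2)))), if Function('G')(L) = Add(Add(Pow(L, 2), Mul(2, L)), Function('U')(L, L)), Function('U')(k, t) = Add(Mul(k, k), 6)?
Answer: 6460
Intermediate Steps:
Function('U')(k, t) = Add(6, Pow(k, 2)) (Function('U')(k, t) = Add(Pow(k, 2), 6) = Add(6, Pow(k, 2)))
Function('G')(L) = Add(6, Mul(2, L), Mul(2, Pow(L, 2))) (Function('G')(L) = Add(Add(Pow(L, 2), Mul(2, L)), Add(6, Pow(L, 2))) = Add(6, Mul(2, L), Mul(2, Pow(L, 2))))
Add(-118, Mul(143, Function('G')(Function('I')(-2)))) = Add(-118, Mul(143, Add(6, Mul(2, Pow(-2, 2)), Mul(2, Pow(Pow(-2, 2), 2))))) = Add(-118, Mul(143, Add(6, Mul(2, 4), Mul(2, Pow(4, 2))))) = Add(-118, Mul(143, Add(6, 8, Mul(2, 16)))) = Add(-118, Mul(143, Add(6, 8, 32))) = Add(-118, Mul(143, 46)) = Add(-118, 6578) = 6460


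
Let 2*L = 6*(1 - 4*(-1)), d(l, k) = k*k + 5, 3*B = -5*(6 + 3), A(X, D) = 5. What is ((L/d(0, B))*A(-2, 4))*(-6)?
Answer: -45/23 ≈ -1.9565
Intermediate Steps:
B = -15 (B = (-5*(6 + 3))/3 = (-5*9)/3 = (1/3)*(-45) = -15)
d(l, k) = 5 + k**2 (d(l, k) = k**2 + 5 = 5 + k**2)
L = 15 (L = (6*(1 - 4*(-1)))/2 = (6*(1 + 4))/2 = (6*5)/2 = (1/2)*30 = 15)
((L/d(0, B))*A(-2, 4))*(-6) = ((15/(5 + (-15)**2))*5)*(-6) = ((15/(5 + 225))*5)*(-6) = ((15/230)*5)*(-6) = ((15*(1/230))*5)*(-6) = ((3/46)*5)*(-6) = (15/46)*(-6) = -45/23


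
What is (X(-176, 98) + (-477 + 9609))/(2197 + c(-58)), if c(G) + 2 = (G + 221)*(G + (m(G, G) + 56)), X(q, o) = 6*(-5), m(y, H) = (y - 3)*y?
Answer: 9102/578563 ≈ 0.015732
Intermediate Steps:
m(y, H) = y*(-3 + y) (m(y, H) = (-3 + y)*y = y*(-3 + y))
X(q, o) = -30
c(G) = -2 + (221 + G)*(56 + G + G*(-3 + G)) (c(G) = -2 + (G + 221)*(G + (G*(-3 + G) + 56)) = -2 + (221 + G)*(G + (56 + G*(-3 + G))) = -2 + (221 + G)*(56 + G + G*(-3 + G)))
(X(-176, 98) + (-477 + 9609))/(2197 + c(-58)) = (-30 + (-477 + 9609))/(2197 + (12374 + (-58)³ - 386*(-58) + 219*(-58)²)) = (-30 + 9132)/(2197 + (12374 - 195112 + 22388 + 219*3364)) = 9102/(2197 + (12374 - 195112 + 22388 + 736716)) = 9102/(2197 + 576366) = 9102/578563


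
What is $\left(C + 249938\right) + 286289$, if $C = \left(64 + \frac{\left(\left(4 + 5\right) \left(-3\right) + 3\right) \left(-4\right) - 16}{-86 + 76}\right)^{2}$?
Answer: $539363$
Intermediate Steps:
$C = 3136$ ($C = \left(64 + \frac{\left(9 \left(-3\right) + 3\right) \left(-4\right) - 16}{-10}\right)^{2} = \left(64 + \left(\left(-27 + 3\right) \left(-4\right) - 16\right) \left(- \frac{1}{10}\right)\right)^{2} = \left(64 + \left(\left(-24\right) \left(-4\right) - 16\right) \left(- \frac{1}{10}\right)\right)^{2} = \left(64 + \left(96 - 16\right) \left(- \frac{1}{10}\right)\right)^{2} = \left(64 + 80 \left(- \frac{1}{10}\right)\right)^{2} = \left(64 - 8\right)^{2} = 56^{2} = 3136$)
$\left(C + 249938\right) + 286289 = \left(3136 + 249938\right) + 286289 = 253074 + 286289 = 539363$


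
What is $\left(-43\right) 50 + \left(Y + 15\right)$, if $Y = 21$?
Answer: $-2114$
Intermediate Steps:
$\left(-43\right) 50 + \left(Y + 15\right) = \left(-43\right) 50 + \left(21 + 15\right) = -2150 + 36 = -2114$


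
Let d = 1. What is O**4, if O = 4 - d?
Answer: 81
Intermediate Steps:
O = 3 (O = 4 - 1*1 = 4 - 1 = 3)
O**4 = 3**4 = 81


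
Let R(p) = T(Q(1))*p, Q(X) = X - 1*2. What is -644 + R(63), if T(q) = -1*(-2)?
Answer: -518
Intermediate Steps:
Q(X) = -2 + X (Q(X) = X - 2 = -2 + X)
T(q) = 2
R(p) = 2*p
-644 + R(63) = -644 + 2*63 = -644 + 126 = -518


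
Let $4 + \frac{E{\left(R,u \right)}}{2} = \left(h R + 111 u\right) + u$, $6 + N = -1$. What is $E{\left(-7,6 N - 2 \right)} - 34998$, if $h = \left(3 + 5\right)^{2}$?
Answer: $-45758$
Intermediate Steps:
$N = -7$ ($N = -6 - 1 = -7$)
$h = 64$ ($h = 8^{2} = 64$)
$E{\left(R,u \right)} = -8 + 128 R + 224 u$ ($E{\left(R,u \right)} = -8 + 2 \left(\left(64 R + 111 u\right) + u\right) = -8 + 2 \left(64 R + 112 u\right) = -8 + \left(128 R + 224 u\right) = -8 + 128 R + 224 u$)
$E{\left(-7,6 N - 2 \right)} - 34998 = \left(-8 + 128 \left(-7\right) + 224 \left(6 \left(-7\right) - 2\right)\right) - 34998 = \left(-8 - 896 + 224 \left(-42 - 2\right)\right) - 34998 = \left(-8 - 896 + 224 \left(-44\right)\right) - 34998 = \left(-8 - 896 - 9856\right) - 34998 = -10760 - 34998 = -45758$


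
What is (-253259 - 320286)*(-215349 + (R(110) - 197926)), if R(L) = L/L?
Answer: 237031236330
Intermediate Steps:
R(L) = 1
(-253259 - 320286)*(-215349 + (R(110) - 197926)) = (-253259 - 320286)*(-215349 + (1 - 197926)) = -573545*(-215349 - 197925) = -573545*(-413274) = 237031236330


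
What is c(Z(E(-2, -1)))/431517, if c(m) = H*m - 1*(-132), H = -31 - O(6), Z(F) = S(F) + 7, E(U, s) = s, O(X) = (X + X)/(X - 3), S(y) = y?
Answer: -26/143839 ≈ -0.00018076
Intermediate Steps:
O(X) = 2*X/(-3 + X) (O(X) = (2*X)/(-3 + X) = 2*X/(-3 + X))
Z(F) = 7 + F (Z(F) = F + 7 = 7 + F)
H = -35 (H = -31 - 2*6/(-3 + 6) = -31 - 2*6/3 = -31 - 1*4 = -31 - 4 = -35)
c(m) = 132 - 35*m (c(m) = -35*m - 1*(-132) = -35*m + 132 = 132 - 35*m)
c(Z(E(-2, -1)))/431517 = (132 - 35*(7 - 1))/431517 = (132 - 35*6)*(1/431517) = (132 - 210)*(1/431517) = -78*1/431517 = -26/143839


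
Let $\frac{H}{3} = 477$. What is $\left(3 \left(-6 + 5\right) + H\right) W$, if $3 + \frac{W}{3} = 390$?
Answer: $1657908$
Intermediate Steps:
$H = 1431$ ($H = 3 \cdot 477 = 1431$)
$W = 1161$ ($W = -9 + 3 \cdot 390 = -9 + 1170 = 1161$)
$\left(3 \left(-6 + 5\right) + H\right) W = \left(3 \left(-6 + 5\right) + 1431\right) 1161 = \left(3 \left(-1\right) + 1431\right) 1161 = \left(-3 + 1431\right) 1161 = 1428 \cdot 1161 = 1657908$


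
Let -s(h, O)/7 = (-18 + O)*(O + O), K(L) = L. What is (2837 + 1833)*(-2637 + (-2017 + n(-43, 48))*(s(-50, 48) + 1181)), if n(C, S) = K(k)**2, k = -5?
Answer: 176542489770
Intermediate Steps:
s(h, O) = -14*O*(-18 + O) (s(h, O) = -7*(-18 + O)*(O + O) = -7*(-18 + O)*2*O = -14*O*(-18 + O))
n(C, S) = 25 (n(C, S) = (-5)**2 = 25)
(2837 + 1833)*(-2637 + (-2017 + n(-43, 48))*(s(-50, 48) + 1181)) = (2837 + 1833)*(-2637 + (-2017 + 25)*(14*48*(18 - 1*48) + 1181)) = 4670*(-2637 - 1992*(14*48*(18 - 48) + 1181)) = 4670*(-2637 - 1992*(14*48*(-30) + 1181)) = 4670*(-2637 - 1992*(-20160 + 1181)) = 4670*(-2637 - 1992*(-18979)) = 4670*(-2637 + 37806168) = 4670*37803531 = 176542489770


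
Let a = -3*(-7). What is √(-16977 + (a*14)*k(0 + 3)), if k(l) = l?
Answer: I*√16095 ≈ 126.87*I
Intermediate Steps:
a = 21
√(-16977 + (a*14)*k(0 + 3)) = √(-16977 + (21*14)*(0 + 3)) = √(-16977 + 294*3) = √(-16977 + 882) = √(-16095) = I*√16095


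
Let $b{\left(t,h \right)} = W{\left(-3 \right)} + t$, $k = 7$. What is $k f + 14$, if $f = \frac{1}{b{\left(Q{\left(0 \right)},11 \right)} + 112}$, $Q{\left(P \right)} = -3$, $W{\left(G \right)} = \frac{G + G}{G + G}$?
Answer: $\frac{1547}{110} \approx 14.064$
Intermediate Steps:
$W{\left(G \right)} = 1$ ($W{\left(G \right)} = \frac{2 G}{2 G} = 2 G \frac{1}{2 G} = 1$)
$b{\left(t,h \right)} = 1 + t$
$f = \frac{1}{110}$ ($f = \frac{1}{\left(1 - 3\right) + 112} = \frac{1}{-2 + 112} = \frac{1}{110} \approx 0.0090909$)
$k f + 14 = 7 \cdot \frac{1}{110} + 14 = \frac{7}{110} + 14 = \frac{1547}{110}$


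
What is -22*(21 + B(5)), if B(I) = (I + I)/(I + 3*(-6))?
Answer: -5786/13 ≈ -445.08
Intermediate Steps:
B(I) = 2*I/(-18 + I) (B(I) = (2*I)/(I - 18) = (2*I)/(-18 + I) = 2*I/(-18 + I))
-22*(21 + B(5)) = -22*(21 + 2*5/(-18 + 5)) = -22*(21 + 2*5/(-13)) = -22*(21 + 2*5*(-1/13)) = -22*(21 - 10/13) = -22*263/13 = -5786/13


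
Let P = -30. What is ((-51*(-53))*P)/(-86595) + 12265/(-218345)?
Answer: 221913445/252101137 ≈ 0.88026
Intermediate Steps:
((-51*(-53))*P)/(-86595) + 12265/(-218345) = (-51*(-53)*(-30))/(-86595) + 12265/(-218345) = (2703*(-30))*(-1/86595) + 12265*(-1/218345) = -81090*(-1/86595) - 2453/43669 = 5406/5773 - 2453/43669 = 221913445/252101137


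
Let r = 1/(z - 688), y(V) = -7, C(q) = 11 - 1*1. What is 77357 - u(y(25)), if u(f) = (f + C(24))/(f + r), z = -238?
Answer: 167169403/2161 ≈ 77357.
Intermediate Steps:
C(q) = 10 (C(q) = 11 - 1 = 10)
r = -1/926 (r = 1/(-238 - 688) = 1/(-926) = -1/926 ≈ -0.0010799)
u(f) = (10 + f)/(-1/926 + f) (u(f) = (f + 10)/(f - 1/926) = (10 + f)/(-1/926 + f))
77357 - u(y(25)) = 77357 - 926*(10 - 7)/(-1 + 926*(-7)) = 77357 - 926*3/(-1 - 6482) = 77357 - 926*3/(-6483) = 77357 - 926*(-1)*3/6483 = 77357 - 1*(-926/2161) = 77357 + 926/2161 = 167169403/2161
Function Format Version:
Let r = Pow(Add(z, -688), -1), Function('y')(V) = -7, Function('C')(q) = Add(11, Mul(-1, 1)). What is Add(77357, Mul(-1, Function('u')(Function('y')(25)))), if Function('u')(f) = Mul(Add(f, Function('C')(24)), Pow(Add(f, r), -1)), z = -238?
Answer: Rational(167169403, 2161) ≈ 77357.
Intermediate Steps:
Function('C')(q) = 10 (Function('C')(q) = Add(11, -1) = 10)
r = Rational(-1, 926) (r = Pow(Add(-238, -688), -1) = Pow(-926, -1) = Rational(-1, 926) ≈ -0.0010799)
Function('u')(f) = Mul(Pow(Add(Rational(-1, 926), f), -1), Add(10, f)) (Function('u')(f) = Mul(Add(f, 10), Pow(Add(f, Rational(-1, 926)), -1)) = Mul(Add(10, f), Pow(Add(Rational(-1, 926), f), -1)) = Mul(Pow(Add(Rational(-1, 926), f), -1), Add(10, f)))
Add(77357, Mul(-1, Function('u')(Function('y')(25)))) = Add(77357, Mul(-1, Mul(926, Pow(Add(-1, Mul(926, -7)), -1), Add(10, -7)))) = Add(77357, Mul(-1, Mul(926, Pow(Add(-1, -6482), -1), 3))) = Add(77357, Mul(-1, Mul(926, Pow(-6483, -1), 3))) = Add(77357, Mul(-1, Mul(926, Rational(-1, 6483), 3))) = Add(77357, Mul(-1, Rational(-926, 2161))) = Add(77357, Rational(926, 2161)) = Rational(167169403, 2161)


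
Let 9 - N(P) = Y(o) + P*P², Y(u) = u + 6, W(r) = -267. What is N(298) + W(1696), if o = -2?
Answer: -26463854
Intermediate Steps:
Y(u) = 6 + u
N(P) = 5 - P³ (N(P) = 9 - ((6 - 2) + P*P²) = 9 - (4 + P³) = 9 + (-4 - P³) = 5 - P³)
N(298) + W(1696) = (5 - 1*298³) - 267 = (5 - 1*26463592) - 267 = (5 - 26463592) - 267 = -26463587 - 267 = -26463854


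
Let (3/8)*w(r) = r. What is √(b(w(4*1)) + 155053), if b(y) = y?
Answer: √1395573/3 ≈ 393.78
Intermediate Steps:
w(r) = 8*r/3
√(b(w(4*1)) + 155053) = √(8*(4*1)/3 + 155053) = √((8/3)*4 + 155053) = √(32/3 + 155053) = √(465191/3) = √1395573/3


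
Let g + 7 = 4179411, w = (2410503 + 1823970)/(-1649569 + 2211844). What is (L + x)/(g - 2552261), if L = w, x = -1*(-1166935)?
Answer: 72904734622/101655758925 ≈ 0.71717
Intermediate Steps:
w = 470497/62475 (w = 4234473/562275 = 4234473*(1/562275) = 470497/62475 ≈ 7.5310)
x = 1166935
g = 4179404 (g = -7 + 4179411 = 4179404)
L = 470497/62475 ≈ 7.5310
(L + x)/(g - 2552261) = (470497/62475 + 1166935)/(4179404 - 2552261) = (72904734622/62475)/1627143 = (72904734622/62475)*(1/1627143) = 72904734622/101655758925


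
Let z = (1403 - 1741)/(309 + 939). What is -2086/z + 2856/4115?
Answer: 412063848/53495 ≈ 7702.8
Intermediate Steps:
z = -13/48 (z = -338/1248 = -338*1/1248 = -13/48 ≈ -0.27083)
-2086/z + 2856/4115 = -2086/(-13/48) + 2856/4115 = -2086*(-48/13) + 2856*(1/4115) = 100128/13 + 2856/4115 = 412063848/53495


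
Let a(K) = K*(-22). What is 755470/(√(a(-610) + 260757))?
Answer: 755470*√274177/274177 ≈ 1442.8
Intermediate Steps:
a(K) = -22*K
755470/(√(a(-610) + 260757)) = 755470/(√(-22*(-610) + 260757)) = 755470/(√(13420 + 260757)) = 755470/(√274177) = 755470*(√274177/274177) = 755470*√274177/274177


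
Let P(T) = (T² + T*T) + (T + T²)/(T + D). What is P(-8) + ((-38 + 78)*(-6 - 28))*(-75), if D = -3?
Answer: 1123352/11 ≈ 1.0212e+5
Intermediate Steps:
P(T) = 2*T² + (T + T²)/(-3 + T) (P(T) = (T² + T*T) + (T + T²)/(T - 3) = (T² + T²) + (T + T²)/(-3 + T) = 2*T² + (T + T²)/(-3 + T))
P(-8) + ((-38 + 78)*(-6 - 28))*(-75) = -8*(1 - 5*(-8) + 2*(-8)²)/(-3 - 8) + ((-38 + 78)*(-6 - 28))*(-75) = -8*(1 + 40 + 2*64)/(-11) + (40*(-34))*(-75) = -8*(-1/11)*(1 + 40 + 128) - 1360*(-75) = -8*(-1/11)*169 + 102000 = 1352/11 + 102000 = 1123352/11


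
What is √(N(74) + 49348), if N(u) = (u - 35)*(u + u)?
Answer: 4*√3445 ≈ 234.78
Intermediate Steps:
N(u) = 2*u*(-35 + u) (N(u) = (-35 + u)*(2*u) = 2*u*(-35 + u))
√(N(74) + 49348) = √(2*74*(-35 + 74) + 49348) = √(2*74*39 + 49348) = √(5772 + 49348) = √55120 = 4*√3445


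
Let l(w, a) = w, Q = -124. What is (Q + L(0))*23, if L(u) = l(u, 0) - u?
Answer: -2852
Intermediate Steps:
L(u) = 0 (L(u) = u - u = 0)
(Q + L(0))*23 = (-124 + 0)*23 = -124*23 = -2852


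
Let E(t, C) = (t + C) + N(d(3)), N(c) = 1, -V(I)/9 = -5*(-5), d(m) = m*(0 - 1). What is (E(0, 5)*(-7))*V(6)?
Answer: 9450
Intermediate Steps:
d(m) = -m (d(m) = m*(-1) = -m)
V(I) = -225 (V(I) = -(-45)*(-5) = -9*25 = -225)
E(t, C) = 1 + C + t (E(t, C) = (t + C) + 1 = (C + t) + 1 = 1 + C + t)
(E(0, 5)*(-7))*V(6) = ((1 + 5 + 0)*(-7))*(-225) = (6*(-7))*(-225) = -42*(-225) = 9450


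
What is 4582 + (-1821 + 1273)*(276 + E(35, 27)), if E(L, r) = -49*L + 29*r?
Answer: 364070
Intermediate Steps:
4582 + (-1821 + 1273)*(276 + E(35, 27)) = 4582 + (-1821 + 1273)*(276 + (-49*35 + 29*27)) = 4582 - 548*(276 + (-1715 + 783)) = 4582 - 548*(276 - 932) = 4582 - 548*(-656) = 4582 + 359488 = 364070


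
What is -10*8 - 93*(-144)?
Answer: 13312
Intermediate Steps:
-10*8 - 93*(-144) = -80 + 13392 = 13312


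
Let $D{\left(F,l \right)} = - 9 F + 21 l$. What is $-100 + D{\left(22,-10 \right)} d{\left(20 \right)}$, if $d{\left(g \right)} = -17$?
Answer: $6836$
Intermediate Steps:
$-100 + D{\left(22,-10 \right)} d{\left(20 \right)} = -100 + \left(\left(-9\right) 22 + 21 \left(-10\right)\right) \left(-17\right) = -100 + \left(-198 - 210\right) \left(-17\right) = -100 - -6936 = -100 + 6936 = 6836$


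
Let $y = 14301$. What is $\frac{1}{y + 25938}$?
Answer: $\frac{1}{40239} \approx 2.4851 \cdot 10^{-5}$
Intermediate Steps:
$\frac{1}{y + 25938} = \frac{1}{14301 + 25938} = \frac{1}{40239}$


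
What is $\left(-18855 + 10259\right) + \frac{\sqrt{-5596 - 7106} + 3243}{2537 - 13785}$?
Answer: $- \frac{96691051}{11248} - \frac{i \sqrt{12702}}{11248} \approx -8596.3 - 0.01002 i$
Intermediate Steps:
$\left(-18855 + 10259\right) + \frac{\sqrt{-5596 - 7106} + 3243}{2537 - 13785} = -8596 + \frac{\sqrt{-12702} + 3243}{-11248} = -8596 + \left(i \sqrt{12702} + 3243\right) \left(- \frac{1}{11248}\right) = -8596 + \left(3243 + i \sqrt{12702}\right) \left(- \frac{1}{11248}\right) = -8596 - \left(\frac{3243}{11248} + \frac{i \sqrt{12702}}{11248}\right) = - \frac{96691051}{11248} - \frac{i \sqrt{12702}}{11248}$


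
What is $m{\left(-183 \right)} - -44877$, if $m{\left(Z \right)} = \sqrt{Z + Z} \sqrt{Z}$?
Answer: $44877 - 183 \sqrt{2} \approx 44618.0$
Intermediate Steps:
$m{\left(Z \right)} = Z \sqrt{2}$ ($m{\left(Z \right)} = \sqrt{2 Z} \sqrt{Z} = \sqrt{2} \sqrt{Z} \sqrt{Z} = Z \sqrt{2}$)
$m{\left(-183 \right)} - -44877 = - 183 \sqrt{2} - -44877 = - 183 \sqrt{2} + 44877 = 44877 - 183 \sqrt{2}$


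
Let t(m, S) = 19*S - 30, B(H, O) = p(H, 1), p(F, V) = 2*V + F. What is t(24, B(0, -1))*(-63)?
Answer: -504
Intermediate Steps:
p(F, V) = F + 2*V
B(H, O) = 2 + H (B(H, O) = H + 2*1 = H + 2 = 2 + H)
t(m, S) = -30 + 19*S
t(24, B(0, -1))*(-63) = (-30 + 19*(2 + 0))*(-63) = (-30 + 19*2)*(-63) = (-30 + 38)*(-63) = 8*(-63) = -504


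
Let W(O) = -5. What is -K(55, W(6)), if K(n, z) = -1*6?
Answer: 6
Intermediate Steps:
K(n, z) = -6
-K(55, W(6)) = -1*(-6) = 6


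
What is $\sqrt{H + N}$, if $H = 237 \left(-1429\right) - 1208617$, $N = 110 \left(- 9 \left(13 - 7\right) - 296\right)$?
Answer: $i \sqrt{1585790} \approx 1259.3 i$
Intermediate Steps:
$N = -38500$ ($N = 110 \left(\left(-9\right) 6 - 296\right) = 110 \left(-54 - 296\right) = 110 \left(-350\right) = -38500$)
$H = -1547290$ ($H = -338673 - 1208617 = -1547290$)
$\sqrt{H + N} = \sqrt{-1547290 - 38500} = \sqrt{-1585790} = i \sqrt{1585790}$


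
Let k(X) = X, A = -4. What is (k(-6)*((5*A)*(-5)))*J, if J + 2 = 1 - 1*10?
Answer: 6600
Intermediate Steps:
J = -11 (J = -2 + (1 - 1*10) = -2 + (1 - 10) = -2 - 9 = -11)
(k(-6)*((5*A)*(-5)))*J = -6*5*(-4)*(-5)*(-11) = -(-120)*(-5)*(-11) = -6*100*(-11) = -600*(-11) = 6600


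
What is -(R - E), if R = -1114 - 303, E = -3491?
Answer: -2074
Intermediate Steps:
R = -1417
-(R - E) = -(-1417 - 1*(-3491)) = -(-1417 + 3491) = -1*2074 = -2074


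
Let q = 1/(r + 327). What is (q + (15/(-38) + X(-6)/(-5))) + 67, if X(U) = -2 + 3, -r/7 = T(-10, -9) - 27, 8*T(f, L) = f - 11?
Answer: 567781/8550 ≈ 66.407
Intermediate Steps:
T(f, L) = -11/8 + f/8 (T(f, L) = (f - 11)/8 = (-11 + f)/8 = -11/8 + f/8)
r = 1659/8 (r = -7*((-11/8 + (⅛)*(-10)) - 27) = -7*((-11/8 - 5/4) - 27) = -7*(-21/8 - 27) = -7*(-237/8) = 1659/8 ≈ 207.38)
X(U) = 1
q = 8/4275 (q = 1/(1659/8 + 327) = 1/(4275/8) = 8/4275 ≈ 0.0018713)
(q + (15/(-38) + X(-6)/(-5))) + 67 = (8/4275 + (15/(-38) + 1/(-5))) + 67 = (8/4275 + (15*(-1/38) + 1*(-⅕))) + 67 = (8/4275 + (-15/38 - ⅕)) + 67 = (8/4275 - 113/190) + 67 = -5069/8550 + 67 = 567781/8550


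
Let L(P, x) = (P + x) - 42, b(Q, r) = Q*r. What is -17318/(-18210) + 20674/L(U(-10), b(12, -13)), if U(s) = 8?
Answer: -18659156/172995 ≈ -107.86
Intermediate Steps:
L(P, x) = -42 + P + x
-17318/(-18210) + 20674/L(U(-10), b(12, -13)) = -17318/(-18210) + 20674/(-42 + 8 + 12*(-13)) = -17318*(-1/18210) + 20674/(-42 + 8 - 156) = 8659/9105 + 20674/(-190) = 8659/9105 + 20674*(-1/190) = 8659/9105 - 10337/95 = -18659156/172995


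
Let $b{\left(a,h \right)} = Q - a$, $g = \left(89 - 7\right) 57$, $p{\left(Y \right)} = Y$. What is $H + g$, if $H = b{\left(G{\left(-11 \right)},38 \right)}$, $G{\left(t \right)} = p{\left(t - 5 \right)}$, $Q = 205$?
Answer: $4895$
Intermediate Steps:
$G{\left(t \right)} = -5 + t$ ($G{\left(t \right)} = t - 5 = -5 + t$)
$g = 4674$ ($g = 82 \cdot 57 = 4674$)
$b{\left(a,h \right)} = 205 - a$
$H = 221$ ($H = 205 - \left(-5 - 11\right) = 205 - -16 = 205 + 16 = 221$)
$H + g = 221 + 4674 = 4895$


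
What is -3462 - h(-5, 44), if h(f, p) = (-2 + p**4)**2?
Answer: -14048208636298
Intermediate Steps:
-3462 - h(-5, 44) = -3462 - (-2 + 44**4)**2 = -3462 - (-2 + 3748096)**2 = -3462 - 1*3748094**2 = -3462 - 1*14048208632836 = -3462 - 14048208632836 = -14048208636298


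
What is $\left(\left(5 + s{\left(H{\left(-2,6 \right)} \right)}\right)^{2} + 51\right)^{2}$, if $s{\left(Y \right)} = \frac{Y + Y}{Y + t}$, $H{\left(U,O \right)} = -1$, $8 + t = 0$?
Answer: $\frac{40195600}{6561} \approx 6126.4$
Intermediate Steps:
$t = -8$ ($t = -8 + 0 = -8$)
$s{\left(Y \right)} = \frac{2 Y}{-8 + Y}$ ($s{\left(Y \right)} = \frac{Y + Y}{Y - 8} = \frac{2 Y}{-8 + Y}$)
$\left(\left(5 + s{\left(H{\left(-2,6 \right)} \right)}\right)^{2} + 51\right)^{2} = \left(\left(5 + 2 \left(-1\right) \frac{1}{-8 - 1}\right)^{2} + 51\right)^{2} = \left(\left(5 + 2 \left(-1\right) \frac{1}{-9}\right)^{2} + 51\right)^{2} = \left(\left(5 + 2 \left(-1\right) \left(- \frac{1}{9}\right)\right)^{2} + 51\right)^{2} = \left(\left(5 + \frac{2}{9}\right)^{2} + 51\right)^{2} = \left(\left(\frac{47}{9}\right)^{2} + 51\right)^{2} = \left(\frac{2209}{81} + 51\right)^{2} = \left(\frac{6340}{81}\right)^{2} = \frac{40195600}{6561}$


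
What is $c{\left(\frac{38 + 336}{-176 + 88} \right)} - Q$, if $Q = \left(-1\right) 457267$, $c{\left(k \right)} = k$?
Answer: $\frac{1829051}{4} \approx 4.5726 \cdot 10^{5}$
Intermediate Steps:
$Q = -457267$
$c{\left(\frac{38 + 336}{-176 + 88} \right)} - Q = \frac{38 + 336}{-176 + 88} - -457267 = \frac{374}{-88} + 457267 = 374 \left(- \frac{1}{88}\right) + 457267 = - \frac{17}{4} + 457267 = \frac{1829051}{4}$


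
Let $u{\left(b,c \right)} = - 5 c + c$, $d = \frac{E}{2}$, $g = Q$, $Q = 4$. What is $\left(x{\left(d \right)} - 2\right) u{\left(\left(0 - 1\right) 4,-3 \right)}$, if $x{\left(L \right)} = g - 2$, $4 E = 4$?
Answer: $0$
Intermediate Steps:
$E = 1$ ($E = \frac{1}{4} \cdot 4 = 1$)
$g = 4$
$d = \frac{1}{2}$ ($d = 1 \cdot \frac{1}{2} = \frac{1}{2} \approx 0.5$)
$x{\left(L \right)} = 2$ ($x{\left(L \right)} = 4 - 2 = 2$)
$u{\left(b,c \right)} = - 4 c$
$\left(x{\left(d \right)} - 2\right) u{\left(\left(0 - 1\right) 4,-3 \right)} = \left(2 - 2\right) \left(\left(-4\right) \left(-3\right)\right) = 0 \cdot 12 = 0$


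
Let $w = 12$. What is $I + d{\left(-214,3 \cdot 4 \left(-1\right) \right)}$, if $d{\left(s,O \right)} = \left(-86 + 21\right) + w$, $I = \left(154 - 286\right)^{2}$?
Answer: $17371$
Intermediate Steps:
$I = 17424$ ($I = \left(-132\right)^{2} = 17424$)
$d{\left(s,O \right)} = -53$ ($d{\left(s,O \right)} = \left(-86 + 21\right) + 12 = -65 + 12 = -53$)
$I + d{\left(-214,3 \cdot 4 \left(-1\right) \right)} = 17424 - 53 = 17371$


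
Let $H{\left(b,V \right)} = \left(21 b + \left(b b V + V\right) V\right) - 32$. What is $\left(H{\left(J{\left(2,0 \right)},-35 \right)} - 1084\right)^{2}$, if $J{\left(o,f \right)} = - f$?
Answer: $11881$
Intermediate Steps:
$H{\left(b,V \right)} = -32 + 21 b + V \left(V + V b^{2}\right)$ ($H{\left(b,V \right)} = \left(21 b + \left(b^{2} V + V\right) V\right) - 32 = \left(21 b + \left(V b^{2} + V\right) V\right) - 32 = \left(21 b + \left(V + V b^{2}\right) V\right) - 32 = \left(21 b + V \left(V + V b^{2}\right)\right) - 32 = -32 + 21 b + V \left(V + V b^{2}\right)$)
$\left(H{\left(J{\left(2,0 \right)},-35 \right)} - 1084\right)^{2} = \left(\left(-32 + \left(-35\right)^{2} + 21 \left(\left(-1\right) 0\right) + \left(-35\right)^{2} \left(\left(-1\right) 0\right)^{2}\right) - 1084\right)^{2} = \left(\left(-32 + 1225 + 21 \cdot 0 + 1225 \cdot 0^{2}\right) - 1084\right)^{2} = \left(\left(-32 + 1225 + 0 + 1225 \cdot 0\right) - 1084\right)^{2} = \left(\left(-32 + 1225 + 0 + 0\right) - 1084\right)^{2} = \left(1193 - 1084\right)^{2} = 109^{2} = 11881$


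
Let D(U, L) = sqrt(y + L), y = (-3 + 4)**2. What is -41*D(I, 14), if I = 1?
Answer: -41*sqrt(15) ≈ -158.79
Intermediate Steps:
y = 1 (y = 1**2 = 1)
D(U, L) = sqrt(1 + L)
-41*D(I, 14) = -41*sqrt(1 + 14) = -41*sqrt(15)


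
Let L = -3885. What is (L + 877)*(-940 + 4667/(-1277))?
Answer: 3624781376/1277 ≈ 2.8385e+6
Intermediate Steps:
(L + 877)*(-940 + 4667/(-1277)) = (-3885 + 877)*(-940 + 4667/(-1277)) = -3008*(-940 + 4667*(-1/1277)) = -3008*(-940 - 4667/1277) = -3008*(-1205047/1277) = 3624781376/1277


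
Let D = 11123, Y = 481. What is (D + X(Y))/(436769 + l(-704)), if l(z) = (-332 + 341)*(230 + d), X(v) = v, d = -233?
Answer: 5802/218371 ≈ 0.026569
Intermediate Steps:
l(z) = -27 (l(z) = (-332 + 341)*(230 - 233) = 9*(-3) = -27)
(D + X(Y))/(436769 + l(-704)) = (11123 + 481)/(436769 - 27) = 11604/436742 = 11604*(1/436742) = 5802/218371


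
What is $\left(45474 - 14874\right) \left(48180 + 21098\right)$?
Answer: $2119906800$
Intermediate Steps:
$\left(45474 - 14874\right) \left(48180 + 21098\right) = \left(45474 + \left(-20399 + 5525\right)\right) 69278 = \left(45474 - 14874\right) 69278 = 30600 \cdot 69278 = 2119906800$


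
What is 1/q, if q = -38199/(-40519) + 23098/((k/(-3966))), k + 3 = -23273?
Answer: 235780061/928174925154 ≈ 0.00025403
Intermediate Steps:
k = -23276 (k = -3 - 23273 = -23276)
q = 928174925154/235780061 (q = -38199/(-40519) + 23098/((-23276/(-3966))) = -38199*(-1/40519) + 23098/((-23276*(-1/3966))) = 38199/40519 + 23098/(11638/1983) = 38199/40519 + 23098*(1983/11638) = 38199/40519 + 22901667/5819 = 928174925154/235780061 ≈ 3936.6)
1/q = 1/(928174925154/235780061) = 235780061/928174925154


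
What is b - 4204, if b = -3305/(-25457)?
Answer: -107017923/25457 ≈ -4203.9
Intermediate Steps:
b = 3305/25457 (b = -3305*(-1/25457) = 3305/25457 ≈ 0.12983)
b - 4204 = 3305/25457 - 4204 = -107017923/25457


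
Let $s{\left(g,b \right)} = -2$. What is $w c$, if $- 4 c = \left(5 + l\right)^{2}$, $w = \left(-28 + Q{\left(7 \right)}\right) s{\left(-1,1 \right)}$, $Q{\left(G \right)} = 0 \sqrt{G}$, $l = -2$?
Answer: $-126$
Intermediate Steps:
$Q{\left(G \right)} = 0$
$w = 56$ ($w = \left(-28 + 0\right) \left(-2\right) = \left(-28\right) \left(-2\right) = 56$)
$c = - \frac{9}{4}$ ($c = - \frac{\left(5 - 2\right)^{2}}{4} = - \frac{3^{2}}{4} = \left(- \frac{1}{4}\right) 9 = - \frac{9}{4} \approx -2.25$)
$w c = 56 \left(- \frac{9}{4}\right) = -126$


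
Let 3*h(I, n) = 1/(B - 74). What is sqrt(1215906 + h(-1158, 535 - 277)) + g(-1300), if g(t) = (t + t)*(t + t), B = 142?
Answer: 6760000 + 5*sqrt(506011443)/102 ≈ 6.7611e+6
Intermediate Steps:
h(I, n) = 1/204 (h(I, n) = 1/(3*(142 - 74)) = (1/3)/68 = (1/3)*(1/68) = 1/204)
g(t) = 4*t**2 (g(t) = (2*t)*(2*t) = 4*t**2)
sqrt(1215906 + h(-1158, 535 - 277)) + g(-1300) = sqrt(1215906 + 1/204) + 4*(-1300)**2 = sqrt(248044825/204) + 4*1690000 = 5*sqrt(506011443)/102 + 6760000 = 6760000 + 5*sqrt(506011443)/102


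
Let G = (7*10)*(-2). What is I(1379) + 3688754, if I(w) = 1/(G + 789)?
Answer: 2394001347/649 ≈ 3.6888e+6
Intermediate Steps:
G = -140 (G = 70*(-2) = -140)
I(w) = 1/649 (I(w) = 1/(-140 + 789) = 1/649)
I(1379) + 3688754 = 1/649 + 3688754 = 2394001347/649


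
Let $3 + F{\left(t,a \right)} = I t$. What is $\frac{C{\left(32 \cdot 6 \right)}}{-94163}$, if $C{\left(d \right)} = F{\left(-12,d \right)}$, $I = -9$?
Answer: $- \frac{105}{94163} \approx -0.0011151$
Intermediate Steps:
$F{\left(t,a \right)} = -3 - 9 t$
$C{\left(d \right)} = 105$ ($C{\left(d \right)} = -3 - -108 = -3 + 108 = 105$)
$\frac{C{\left(32 \cdot 6 \right)}}{-94163} = \frac{105}{-94163} = 105 \left(- \frac{1}{94163}\right) = - \frac{105}{94163}$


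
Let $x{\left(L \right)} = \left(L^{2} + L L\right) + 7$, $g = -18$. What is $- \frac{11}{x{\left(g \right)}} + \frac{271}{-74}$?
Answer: $- \frac{178319}{48470} \approx -3.679$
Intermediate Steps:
$x{\left(L \right)} = 7 + 2 L^{2}$ ($x{\left(L \right)} = \left(L^{2} + L^{2}\right) + 7 = 2 L^{2} + 7 = 7 + 2 L^{2}$)
$- \frac{11}{x{\left(g \right)}} + \frac{271}{-74} = - \frac{11}{7 + 2 \left(-18\right)^{2}} + \frac{271}{-74} = - \frac{11}{7 + 2 \cdot 324} + 271 \left(- \frac{1}{74}\right) = - \frac{11}{7 + 648} - \frac{271}{74} = - \frac{11}{655} - \frac{271}{74} = - \frac{178319}{48470}$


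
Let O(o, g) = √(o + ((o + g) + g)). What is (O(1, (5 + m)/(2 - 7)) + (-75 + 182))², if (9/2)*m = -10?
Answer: 103049/9 + 428*√2/3 ≈ 11652.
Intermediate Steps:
m = -20/9 (m = (2/9)*(-10) = -20/9 ≈ -2.2222)
O(o, g) = √(2*g + 2*o) (O(o, g) = √(o + ((g + o) + g)) = √(o + (o + 2*g)) = √(2*g + 2*o))
(O(1, (5 + m)/(2 - 7)) + (-75 + 182))² = (√(2*((5 - 20/9)/(2 - 7)) + 2*1) + (-75 + 182))² = (√(2*((25/9)/(-5)) + 2) + 107)² = (√(2*((25/9)*(-⅕)) + 2) + 107)² = (√(2*(-5/9) + 2) + 107)² = (√(-10/9 + 2) + 107)² = (√(8/9) + 107)² = (2*√2/3 + 107)² = (107 + 2*√2/3)²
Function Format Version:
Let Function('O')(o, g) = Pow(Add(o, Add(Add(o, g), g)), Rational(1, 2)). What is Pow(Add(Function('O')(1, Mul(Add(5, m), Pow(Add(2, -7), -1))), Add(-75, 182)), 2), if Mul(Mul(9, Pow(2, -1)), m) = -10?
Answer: Add(Rational(103049, 9), Mul(Rational(428, 3), Pow(2, Rational(1, 2)))) ≈ 11652.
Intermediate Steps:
m = Rational(-20, 9) (m = Mul(Rational(2, 9), -10) = Rational(-20, 9) ≈ -2.2222)
Function('O')(o, g) = Pow(Add(Mul(2, g), Mul(2, o)), Rational(1, 2)) (Function('O')(o, g) = Pow(Add(o, Add(Add(g, o), g)), Rational(1, 2)) = Pow(Add(o, Add(o, Mul(2, g))), Rational(1, 2)) = Pow(Add(Mul(2, g), Mul(2, o)), Rational(1, 2)))
Pow(Add(Function('O')(1, Mul(Add(5, m), Pow(Add(2, -7), -1))), Add(-75, 182)), 2) = Pow(Add(Pow(Add(Mul(2, Mul(Add(5, Rational(-20, 9)), Pow(Add(2, -7), -1))), Mul(2, 1)), Rational(1, 2)), Add(-75, 182)), 2) = Pow(Add(Pow(Add(Mul(2, Mul(Rational(25, 9), Pow(-5, -1))), 2), Rational(1, 2)), 107), 2) = Pow(Add(Pow(Add(Mul(2, Mul(Rational(25, 9), Rational(-1, 5))), 2), Rational(1, 2)), 107), 2) = Pow(Add(Pow(Add(Mul(2, Rational(-5, 9)), 2), Rational(1, 2)), 107), 2) = Pow(Add(Pow(Add(Rational(-10, 9), 2), Rational(1, 2)), 107), 2) = Pow(Add(Pow(Rational(8, 9), Rational(1, 2)), 107), 2) = Pow(Add(Mul(Rational(2, 3), Pow(2, Rational(1, 2))), 107), 2) = Pow(Add(107, Mul(Rational(2, 3), Pow(2, Rational(1, 2)))), 2)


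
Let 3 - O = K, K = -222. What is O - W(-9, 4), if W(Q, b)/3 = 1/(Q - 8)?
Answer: 3828/17 ≈ 225.18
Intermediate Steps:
O = 225 (O = 3 - 1*(-222) = 3 + 222 = 225)
W(Q, b) = 3/(-8 + Q) (W(Q, b) = 3/(Q - 8) = 3/(-8 + Q))
O - W(-9, 4) = 225 - 3/(-8 - 9) = 225 - 3/(-17) = 225 - 3*(-1)/17 = 225 - 1*(-3/17) = 225 + 3/17 = 3828/17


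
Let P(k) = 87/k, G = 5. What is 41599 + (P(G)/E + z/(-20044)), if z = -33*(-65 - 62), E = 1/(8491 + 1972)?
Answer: 22414703189/100220 ≈ 2.2366e+5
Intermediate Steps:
E = 1/10463 ≈ 9.5575e-5
z = 4191 (z = -33*(-127) = 4191)
41599 + (P(G)/E + z/(-20044)) = 41599 + ((87/5)/(1/10463) + 4191/(-20044)) = 41599 + ((87*(⅕))*10463 + 4191*(-1/20044)) = 41599 + ((87/5)*10463 - 4191/20044) = 41599 + (910281/5 - 4191/20044) = 41599 + 18245651409/100220 = 22414703189/100220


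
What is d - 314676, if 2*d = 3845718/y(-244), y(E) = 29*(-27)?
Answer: -9196821/29 ≈ -3.1713e+5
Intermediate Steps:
y(E) = -783
d = -71217/29 (d = (3845718/(-783))/2 = (3845718*(-1/783))/2 = (1/2)*(-142434/29) = -71217/29 ≈ -2455.8)
d - 314676 = -71217/29 - 314676 = -9196821/29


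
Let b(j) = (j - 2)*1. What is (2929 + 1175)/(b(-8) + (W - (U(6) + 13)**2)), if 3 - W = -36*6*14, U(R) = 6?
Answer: 513/332 ≈ 1.5452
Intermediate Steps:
b(j) = -2 + j (b(j) = (-2 + j)*1 = -2 + j)
W = 3027 (W = 3 - (-36*6)*14 = 3 - (-9*24)*14 = 3 - (-216)*14 = 3 - 1*(-3024) = 3 + 3024 = 3027)
(2929 + 1175)/(b(-8) + (W - (U(6) + 13)**2)) = (2929 + 1175)/((-2 - 8) + (3027 - (6 + 13)**2)) = 4104/(-10 + (3027 - 1*19**2)) = 4104/(-10 + (3027 - 1*361)) = 4104/(-10 + (3027 - 361)) = 4104/(-10 + 2666) = 4104/2656 = 4104*(1/2656) = 513/332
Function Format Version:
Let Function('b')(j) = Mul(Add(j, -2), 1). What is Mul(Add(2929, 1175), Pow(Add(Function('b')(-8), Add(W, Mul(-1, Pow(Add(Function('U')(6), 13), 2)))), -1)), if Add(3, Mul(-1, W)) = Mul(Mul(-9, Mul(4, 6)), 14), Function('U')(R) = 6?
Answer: Rational(513, 332) ≈ 1.5452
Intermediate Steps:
Function('b')(j) = Add(-2, j) (Function('b')(j) = Mul(Add(-2, j), 1) = Add(-2, j))
W = 3027 (W = Add(3, Mul(-1, Mul(Mul(-9, Mul(4, 6)), 14))) = Add(3, Mul(-1, Mul(Mul(-9, 24), 14))) = Add(3, Mul(-1, Mul(-216, 14))) = Add(3, Mul(-1, -3024)) = Add(3, 3024) = 3027)
Mul(Add(2929, 1175), Pow(Add(Function('b')(-8), Add(W, Mul(-1, Pow(Add(Function('U')(6), 13), 2)))), -1)) = Mul(Add(2929, 1175), Pow(Add(Add(-2, -8), Add(3027, Mul(-1, Pow(Add(6, 13), 2)))), -1)) = Mul(4104, Pow(Add(-10, Add(3027, Mul(-1, Pow(19, 2)))), -1)) = Mul(4104, Pow(Add(-10, Add(3027, Mul(-1, 361))), -1)) = Mul(4104, Pow(Add(-10, Add(3027, -361)), -1)) = Mul(4104, Pow(Add(-10, 2666), -1)) = Mul(4104, Pow(2656, -1)) = Mul(4104, Rational(1, 2656)) = Rational(513, 332)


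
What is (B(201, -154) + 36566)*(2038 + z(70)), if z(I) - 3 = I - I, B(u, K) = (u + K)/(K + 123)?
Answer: 2313471459/31 ≈ 7.4628e+7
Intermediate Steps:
B(u, K) = (K + u)/(123 + K)
z(I) = 3 (z(I) = 3 + (I - I) = 3 + 0 = 3)
(B(201, -154) + 36566)*(2038 + z(70)) = ((-154 + 201)/(123 - 154) + 36566)*(2038 + 3) = (47/(-31) + 36566)*2041 = (-1/31*47 + 36566)*2041 = (-47/31 + 36566)*2041 = (1133499/31)*2041 = 2313471459/31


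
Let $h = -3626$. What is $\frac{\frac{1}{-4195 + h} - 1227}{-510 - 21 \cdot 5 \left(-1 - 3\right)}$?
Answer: $\frac{4798184}{351945} \approx 13.633$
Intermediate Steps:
$\frac{\frac{1}{-4195 + h} - 1227}{-510 - 21 \cdot 5 \left(-1 - 3\right)} = \frac{\frac{1}{-4195 - 3626} - 1227}{-510 - 21 \cdot 5 \left(-1 - 3\right)} = \frac{\frac{1}{-7821} - 1227}{-510 - 21 \cdot 5 \left(-4\right)} = \frac{- \frac{1}{7821} - 1227}{-510 - -420} = - \frac{9596368}{7821 \left(-510 + 420\right)} = - \frac{9596368}{7821 \left(-90\right)} = \left(- \frac{9596368}{7821}\right) \left(- \frac{1}{90}\right) = \frac{4798184}{351945}$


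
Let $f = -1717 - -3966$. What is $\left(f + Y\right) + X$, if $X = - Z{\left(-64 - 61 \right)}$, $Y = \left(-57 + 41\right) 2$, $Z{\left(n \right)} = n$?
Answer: $2342$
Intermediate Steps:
$Y = -32$ ($Y = \left(-16\right) 2 = -32$)
$f = 2249$ ($f = -1717 + 3966 = 2249$)
$X = 125$ ($X = - (-64 - 61) = \left(-1\right) \left(-125\right) = 125$)
$\left(f + Y\right) + X = \left(2249 - 32\right) + 125 = 2217 + 125 = 2342$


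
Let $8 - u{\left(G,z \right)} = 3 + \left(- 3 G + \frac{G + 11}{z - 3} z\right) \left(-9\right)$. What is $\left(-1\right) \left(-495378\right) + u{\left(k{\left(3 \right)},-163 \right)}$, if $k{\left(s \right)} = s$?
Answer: $\frac{41120335}{83} \approx 4.9543 \cdot 10^{5}$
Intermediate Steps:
$u{\left(G,z \right)} = 5 - 27 G + \frac{9 z \left(11 + G\right)}{-3 + z}$ ($u{\left(G,z \right)} = 8 - \left(3 + \left(- 3 G + \frac{G + 11}{z - 3} z\right) \left(-9\right)\right) = 8 - \left(3 + \left(- 3 G + \frac{11 + G}{-3 + z} z\right) \left(-9\right)\right) = 8 - \left(3 + \left(- 3 G + \frac{z \left(11 + G\right)}{-3 + z}\right) \left(-9\right)\right) = 8 - \left(3 + \left(27 G - \frac{9 z \left(11 + G\right)}{-3 + z}\right)\right) = 8 - \left(3 + 27 G - \frac{9 z \left(11 + G\right)}{-3 + z}\right) = 5 - 27 G + \frac{9 z \left(11 + G\right)}{-3 + z}$)
$\left(-1\right) \left(-495378\right) + u{\left(k{\left(3 \right)},-163 \right)} = \left(-1\right) \left(-495378\right) + \frac{-15 + 81 \cdot 3 + 104 \left(-163\right) - 54 \left(-163\right)}{-3 - 163} = 495378 + \frac{-15 + 243 - 16952 + 8802}{-166} = 495378 - - \frac{3961}{83} = 495378 + \frac{3961}{83} = \frac{41120335}{83}$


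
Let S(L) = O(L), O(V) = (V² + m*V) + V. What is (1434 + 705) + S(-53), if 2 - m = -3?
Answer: 4630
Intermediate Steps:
m = 5 (m = 2 - 1*(-3) = 2 + 3 = 5)
O(V) = V² + 6*V (O(V) = (V² + 5*V) + V = V² + 6*V)
S(L) = L*(6 + L)
(1434 + 705) + S(-53) = (1434 + 705) - 53*(6 - 53) = 2139 - 53*(-47) = 2139 + 2491 = 4630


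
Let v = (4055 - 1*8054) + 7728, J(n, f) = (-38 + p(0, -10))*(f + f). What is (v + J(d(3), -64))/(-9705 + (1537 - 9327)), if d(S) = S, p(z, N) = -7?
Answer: -9489/17495 ≈ -0.54238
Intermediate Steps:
J(n, f) = -90*f (J(n, f) = (-38 - 7)*(f + f) = -90*f)
v = 3729 (v = (4055 - 8054) + 7728 = -3999 + 7728 = 3729)
(v + J(d(3), -64))/(-9705 + (1537 - 9327)) = (3729 - 90*(-64))/(-9705 + (1537 - 9327)) = (3729 + 5760)/(-9705 - 7790) = 9489/(-17495) = 9489*(-1/17495) = -9489/17495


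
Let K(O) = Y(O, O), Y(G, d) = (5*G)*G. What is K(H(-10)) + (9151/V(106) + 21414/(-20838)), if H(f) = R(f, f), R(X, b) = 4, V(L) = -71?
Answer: -12308182/246583 ≈ -49.915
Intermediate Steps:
Y(G, d) = 5*G²
H(f) = 4
K(O) = 5*O²
K(H(-10)) + (9151/V(106) + 21414/(-20838)) = 5*4² + (9151/(-71) + 21414/(-20838)) = 5*16 + (9151*(-1/71) + 21414*(-1/20838)) = 80 + (-9151/71 - 3569/3473) = 80 - 32034822/246583 = -12308182/246583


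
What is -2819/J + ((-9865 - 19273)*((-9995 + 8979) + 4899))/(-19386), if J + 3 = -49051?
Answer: 2775082104625/475480422 ≈ 5836.4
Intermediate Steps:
J = -49054 (J = -3 - 49051 = -49054)
-2819/J + ((-9865 - 19273)*((-9995 + 8979) + 4899))/(-19386) = -2819/(-49054) + ((-9865 - 19273)*((-9995 + 8979) + 4899))/(-19386) = -2819*(-1/49054) - 29138*(-1016 + 4899)*(-1/19386) = 2819/49054 - 29138*3883*(-1/19386) = 2819/49054 - 113142854*(-1/19386) = 2819/49054 + 56571427/9693 = 2775082104625/475480422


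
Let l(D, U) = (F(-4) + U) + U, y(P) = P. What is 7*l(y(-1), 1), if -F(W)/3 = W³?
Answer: 1358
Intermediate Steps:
F(W) = -3*W³
l(D, U) = 192 + 2*U (l(D, U) = (-3*(-4)³ + U) + U = (-3*(-64) + U) + U = (192 + U) + U = 192 + 2*U)
7*l(y(-1), 1) = 7*(192 + 2*1) = 7*(192 + 2) = 7*194 = 1358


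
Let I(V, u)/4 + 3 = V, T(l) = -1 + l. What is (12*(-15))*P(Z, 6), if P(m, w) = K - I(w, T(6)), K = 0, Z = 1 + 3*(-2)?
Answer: 2160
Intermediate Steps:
I(V, u) = -12 + 4*V
Z = -5 (Z = 1 - 6 = -5)
P(m, w) = 12 - 4*w (P(m, w) = 0 - (-12 + 4*w) = 0 + (12 - 4*w) = 12 - 4*w)
(12*(-15))*P(Z, 6) = (12*(-15))*(12 - 4*6) = -180*(12 - 24) = -180*(-12) = 2160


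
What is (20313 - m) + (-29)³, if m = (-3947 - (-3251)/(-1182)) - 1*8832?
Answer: 10290197/1182 ≈ 8705.8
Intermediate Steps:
m = -15108029/1182 (m = (-3947 - (-3251)*(-1)/1182) - 8832 = (-3947 - 1*3251/1182) - 8832 = (-3947 - 3251/1182) - 8832 = -4668605/1182 - 8832 = -15108029/1182 ≈ -12782.)
(20313 - m) + (-29)³ = (20313 - 1*(-15108029/1182)) + (-29)³ = (20313 + 15108029/1182) - 24389 = 39117995/1182 - 24389 = 10290197/1182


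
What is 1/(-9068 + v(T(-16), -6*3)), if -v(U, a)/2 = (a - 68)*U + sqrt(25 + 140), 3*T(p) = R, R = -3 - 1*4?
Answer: -21306/201752131 + 9*sqrt(165)/403504262 ≈ -0.00010532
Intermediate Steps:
R = -7 (R = -3 - 4 = -7)
T(p) = -7/3 (T(p) = (1/3)*(-7) = -7/3)
v(U, a) = -2*sqrt(165) - 2*U*(-68 + a) (v(U, a) = -2*((a - 68)*U + sqrt(25 + 140)) = -2*((-68 + a)*U + sqrt(165)) = -2*(U*(-68 + a) + sqrt(165)) = -2*(sqrt(165) + U*(-68 + a)) = -2*sqrt(165) - 2*U*(-68 + a))
1/(-9068 + v(T(-16), -6*3)) = 1/(-9068 + (-2*sqrt(165) + 136*(-7/3) - 2*(-7/3)*(-6*3))) = 1/(-9068 + (-2*sqrt(165) - 952/3 - 2*(-7/3)*(-18))) = 1/(-9068 + (-2*sqrt(165) - 952/3 - 84)) = 1/(-9068 + (-1204/3 - 2*sqrt(165))) = 1/(-28408/3 - 2*sqrt(165))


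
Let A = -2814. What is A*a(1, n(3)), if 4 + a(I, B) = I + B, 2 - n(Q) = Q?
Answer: 11256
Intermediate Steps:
n(Q) = 2 - Q
a(I, B) = -4 + B + I (a(I, B) = -4 + (I + B) = -4 + (B + I) = -4 + B + I)
A*a(1, n(3)) = -2814*(-4 + (2 - 1*3) + 1) = -2814*(-4 + (2 - 3) + 1) = -2814*(-4 - 1 + 1) = -2814*(-4) = 11256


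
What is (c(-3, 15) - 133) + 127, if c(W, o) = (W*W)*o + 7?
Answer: 136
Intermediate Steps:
c(W, o) = 7 + o*W² (c(W, o) = W²*o + 7 = o*W² + 7 = 7 + o*W²)
(c(-3, 15) - 133) + 127 = ((7 + 15*(-3)²) - 133) + 127 = ((7 + 15*9) - 133) + 127 = ((7 + 135) - 133) + 127 = (142 - 133) + 127 = 9 + 127 = 136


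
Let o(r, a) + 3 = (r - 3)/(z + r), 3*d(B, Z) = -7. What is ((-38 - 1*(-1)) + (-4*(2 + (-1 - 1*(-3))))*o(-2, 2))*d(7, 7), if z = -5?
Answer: 1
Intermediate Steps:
d(B, Z) = -7/3 (d(B, Z) = (⅓)*(-7) = -7/3)
o(r, a) = -3 + (-3 + r)/(-5 + r) (o(r, a) = -3 + (r - 3)/(-5 + r) = -3 + (-3 + r)/(-5 + r))
((-38 - 1*(-1)) + (-4*(2 + (-1 - 1*(-3))))*o(-2, 2))*d(7, 7) = ((-38 - 1*(-1)) + (-4*(2 + (-1 - 1*(-3))))*(2*(6 - 1*(-2))/(-5 - 2)))*(-7/3) = ((-38 + 1) + (-4*(2 + (-1 + 3)))*(2*(6 + 2)/(-7)))*(-7/3) = (-37 + (-4*(2 + 2))*(2*(-⅐)*8))*(-7/3) = (-37 - 4*4*(-16/7))*(-7/3) = (-37 - 16*(-16/7))*(-7/3) = (-37 + 256/7)*(-7/3) = -3/7*(-7/3) = 1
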